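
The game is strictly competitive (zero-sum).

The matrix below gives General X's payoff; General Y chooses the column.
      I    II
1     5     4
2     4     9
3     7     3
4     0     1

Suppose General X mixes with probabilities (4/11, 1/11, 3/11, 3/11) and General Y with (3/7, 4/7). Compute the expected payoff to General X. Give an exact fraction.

283/77

Against (3/7, 4/7), each row's expected payoff is 1: 31/7; 2: 48/7; 3: 33/7; 4: 4/7.
Taking the (4/11, 1/11, 3/11, 3/11)-weighted average: (4/11)·(31/7) + (1/11)·(48/7) + (3/11)·(33/7) + (3/11)·(4/7) = 283/77.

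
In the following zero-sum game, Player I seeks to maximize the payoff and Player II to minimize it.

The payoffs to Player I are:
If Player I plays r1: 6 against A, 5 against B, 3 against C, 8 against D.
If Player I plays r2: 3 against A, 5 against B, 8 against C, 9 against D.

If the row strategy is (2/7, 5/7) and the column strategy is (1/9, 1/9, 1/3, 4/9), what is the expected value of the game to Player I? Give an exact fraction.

148/21

Against (1/9, 1/9, 1/3, 4/9), each row's expected payoff is r1: 52/9; r2: 68/9.
Taking the (2/7, 5/7)-weighted average: (2/7)·(52/9) + (5/7)·(68/9) = 148/21.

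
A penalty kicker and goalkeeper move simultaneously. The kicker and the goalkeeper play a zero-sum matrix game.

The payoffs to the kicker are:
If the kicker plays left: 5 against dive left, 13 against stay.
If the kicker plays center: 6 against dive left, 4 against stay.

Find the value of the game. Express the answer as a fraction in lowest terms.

29/5

Row minima are 5 and 4, so the kicker's maximin is 5; column maxima are 6 and 13, so the goalkeeper's minimax is 6. These differ, so the equilibrium is in mixed strategies.
Let the kicker play left with probability p. The goalkeeper is indifferent when 5p + 6(1−p) = 13p + 4(1−p), giving p = 1/5.
Let the goalkeeper play dive left with probability q. The kicker is indifferent when 5q + 13(1−q) = 6q + 4(1−q), giving q = 9/10.
The value is 5·(9/10) + (13)·(1/10) = 29/5.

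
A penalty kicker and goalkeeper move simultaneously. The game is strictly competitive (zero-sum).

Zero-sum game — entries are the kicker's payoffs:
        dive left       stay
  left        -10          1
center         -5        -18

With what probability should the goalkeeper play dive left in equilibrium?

Row minima are -10 and -18, so the kicker's maximin is -10; column maxima are -5 and 1, so the goalkeeper's minimax is -5. These differ, so the equilibrium is in mixed strategies.
Let the goalkeeper play dive left with probability q. The kicker is indifferent when −10q + (1−q) = −5q − 18(1−q), giving q = 19/24.

19/24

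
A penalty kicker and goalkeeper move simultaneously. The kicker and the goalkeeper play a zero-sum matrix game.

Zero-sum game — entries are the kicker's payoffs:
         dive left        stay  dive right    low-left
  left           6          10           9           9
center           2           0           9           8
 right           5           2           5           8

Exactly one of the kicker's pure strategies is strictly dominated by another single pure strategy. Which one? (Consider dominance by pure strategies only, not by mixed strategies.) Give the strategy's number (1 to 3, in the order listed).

3

Compare right with left: 6 > 5, 10 > 2, 9 > 5, 9 > 8.
So left strictly dominates right for the kicker; right is strictly dominated.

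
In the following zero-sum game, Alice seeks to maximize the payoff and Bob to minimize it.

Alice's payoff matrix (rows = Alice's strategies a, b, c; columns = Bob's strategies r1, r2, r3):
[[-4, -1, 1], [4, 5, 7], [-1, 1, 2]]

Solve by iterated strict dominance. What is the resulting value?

4

Column r2 is strictly dominated by r1 for Bob (-4<-1, 4<5, -1<1); eliminate r2.
Column r3 is strictly dominated by r1 for Bob (-4<1, 4<7, -1<2); eliminate r3.
Row a is strictly dominated by row b (4>-4); eliminate a.
Row c is strictly dominated by row b (4>-1); eliminate c.
Only (b, r1) remains, with payoff 4.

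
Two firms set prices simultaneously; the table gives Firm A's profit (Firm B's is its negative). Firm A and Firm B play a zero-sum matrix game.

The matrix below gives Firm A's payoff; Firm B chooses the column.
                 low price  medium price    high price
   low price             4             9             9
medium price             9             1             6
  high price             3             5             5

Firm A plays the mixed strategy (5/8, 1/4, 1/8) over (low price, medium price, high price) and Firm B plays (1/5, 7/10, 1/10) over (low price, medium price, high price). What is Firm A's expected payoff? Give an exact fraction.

Against (1/5, 7/10, 1/10), each row's expected payoff is low price: 8; medium price: 31/10; high price: 23/5.
Taking the (5/8, 1/4, 1/8)-weighted average: (5/8)·(8) + (1/4)·(31/10) + (1/8)·(23/5) = 127/20.

127/20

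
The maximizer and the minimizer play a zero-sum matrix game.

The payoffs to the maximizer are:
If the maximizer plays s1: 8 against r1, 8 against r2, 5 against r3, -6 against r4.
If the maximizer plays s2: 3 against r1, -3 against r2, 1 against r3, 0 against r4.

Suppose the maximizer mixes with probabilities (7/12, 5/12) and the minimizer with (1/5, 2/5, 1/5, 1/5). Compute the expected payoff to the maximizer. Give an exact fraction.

Against (1/5, 2/5, 1/5, 1/5), each row's expected payoff is s1: 23/5; s2: -2/5.
Taking the (7/12, 5/12)-weighted average: (7/12)·(23/5) + (5/12)·(-2/5) = 151/60.

151/60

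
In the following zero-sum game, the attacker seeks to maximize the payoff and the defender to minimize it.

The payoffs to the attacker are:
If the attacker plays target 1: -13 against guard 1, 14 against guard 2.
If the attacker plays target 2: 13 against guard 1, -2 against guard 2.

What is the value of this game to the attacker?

Row minima are -13 and -2, so the attacker's maximin is -2; column maxima are 13 and 14, so the defender's minimax is 13. These differ, so the equilibrium is in mixed strategies.
Let the attacker play target 1 with probability p. The defender is indifferent when −13p + 13(1−p) = 14p − 2(1−p), giving p = 5/14.
Let the defender play guard 1 with probability q. The attacker is indifferent when −13q + 14(1−q) = 13q − 2(1−q), giving q = 8/21.
The value is -13·(8/21) + (14)·(13/21) = 26/7.

26/7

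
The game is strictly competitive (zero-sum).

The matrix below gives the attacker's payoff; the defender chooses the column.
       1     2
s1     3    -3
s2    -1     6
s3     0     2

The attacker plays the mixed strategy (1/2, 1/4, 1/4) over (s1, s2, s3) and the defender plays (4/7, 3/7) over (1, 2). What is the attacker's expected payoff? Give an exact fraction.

13/14

Against (4/7, 3/7), each row's expected payoff is s1: 3/7; s2: 2; s3: 6/7.
Taking the (1/2, 1/4, 1/4)-weighted average: (1/2)·(3/7) + (1/4)·(2) + (1/4)·(6/7) = 13/14.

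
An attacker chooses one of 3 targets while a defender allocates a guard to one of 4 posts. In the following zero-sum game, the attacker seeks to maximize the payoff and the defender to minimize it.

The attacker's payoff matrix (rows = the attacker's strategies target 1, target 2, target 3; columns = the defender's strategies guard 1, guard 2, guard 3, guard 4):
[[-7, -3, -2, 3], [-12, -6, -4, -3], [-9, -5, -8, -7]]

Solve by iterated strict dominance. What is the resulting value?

Column guard 3 is strictly dominated by guard 1 for the defender (-7<-2, -12<-4, -9<-8); eliminate guard 3.
Column guard 4 is strictly dominated by guard 1 for the defender (-7<3, -12<-3, -9<-7); eliminate guard 4.
Column guard 2 is strictly dominated by guard 1 for the defender (-7<-3, -12<-6, -9<-5); eliminate guard 2.
Row target 3 is strictly dominated by row target 1 (-7>-9); eliminate target 3.
Row target 2 is strictly dominated by row target 1 (-7>-12); eliminate target 2.
Only (target 1, guard 1) remains, with payoff -7.

-7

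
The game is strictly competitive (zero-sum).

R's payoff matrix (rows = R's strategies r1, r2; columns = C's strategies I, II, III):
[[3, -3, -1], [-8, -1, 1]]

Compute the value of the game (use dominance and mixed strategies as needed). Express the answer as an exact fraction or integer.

-27/13

Column III is strictly dominated by II for C (it gives R more in every row).
The remaining 2×2 game on (r1, r2) × (I, II) has no saddle point. Let R play r1 with probability p; indifference gives 3p − 8(1−p) = −3p − (1−p), so p = 7/13.
Similarly C's optimal q on I is 2/13, and the value is 3·(2/13) + (-3)·(11/13) = -27/13.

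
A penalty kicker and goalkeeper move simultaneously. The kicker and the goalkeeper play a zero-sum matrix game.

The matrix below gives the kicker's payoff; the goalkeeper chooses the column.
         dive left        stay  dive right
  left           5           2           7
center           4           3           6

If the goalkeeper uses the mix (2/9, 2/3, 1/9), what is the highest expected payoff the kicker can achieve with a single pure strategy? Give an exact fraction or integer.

left: (5)·(2/9) + (2)·(2/3) + (7)·(1/9) = 29/9.
center: (4)·(2/9) + (3)·(2/3) + (6)·(1/9) = 32/9.
The best pure response is center with expected payoff 32/9.

32/9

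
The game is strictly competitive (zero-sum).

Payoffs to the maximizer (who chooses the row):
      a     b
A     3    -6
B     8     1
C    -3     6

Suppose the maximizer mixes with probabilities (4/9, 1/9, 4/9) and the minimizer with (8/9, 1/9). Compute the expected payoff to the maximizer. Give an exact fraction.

Against (8/9, 1/9), each row's expected payoff is A: 2; B: 65/9; C: -2.
Taking the (4/9, 1/9, 4/9)-weighted average: (4/9)·(2) + (1/9)·(65/9) + (4/9)·(-2) = 65/81.

65/81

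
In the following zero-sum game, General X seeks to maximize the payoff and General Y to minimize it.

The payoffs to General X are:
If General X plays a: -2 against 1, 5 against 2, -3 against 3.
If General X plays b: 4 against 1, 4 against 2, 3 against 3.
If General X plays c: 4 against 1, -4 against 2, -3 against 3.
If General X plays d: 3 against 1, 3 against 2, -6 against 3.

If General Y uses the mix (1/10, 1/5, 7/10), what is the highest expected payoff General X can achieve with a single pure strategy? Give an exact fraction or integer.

33/10

a: (-2)·(1/10) + (5)·(1/5) + (-3)·(7/10) = -13/10.
b: (4)·(1/10) + (4)·(1/5) + (3)·(7/10) = 33/10.
c: (4)·(1/10) + (-4)·(1/5) + (-3)·(7/10) = -5/2.
d: (3)·(1/10) + (3)·(1/5) + (-6)·(7/10) = -33/10.
The best pure response is b with expected payoff 33/10.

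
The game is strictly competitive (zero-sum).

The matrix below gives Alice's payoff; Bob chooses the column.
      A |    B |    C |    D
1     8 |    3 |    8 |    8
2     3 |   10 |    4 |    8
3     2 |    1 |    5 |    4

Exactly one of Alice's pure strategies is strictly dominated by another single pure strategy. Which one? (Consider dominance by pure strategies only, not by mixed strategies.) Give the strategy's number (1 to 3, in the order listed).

3

Compare 3 with 1: 8 > 2, 3 > 1, 8 > 5, 8 > 4.
So 1 strictly dominates 3 for Alice; 3 is strictly dominated.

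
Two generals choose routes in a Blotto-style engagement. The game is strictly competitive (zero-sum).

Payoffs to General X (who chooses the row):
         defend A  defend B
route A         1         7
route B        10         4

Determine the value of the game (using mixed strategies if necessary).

11/2

Row minima are 1 and 4, so General X's maximin is 4; column maxima are 10 and 7, so General Y's minimax is 7. These differ, so the equilibrium is in mixed strategies.
Let General X play route A with probability p. General Y is indifferent when p + 10(1−p) = 7p + 4(1−p), giving p = 1/2.
Let General Y play defend A with probability q. General X is indifferent when q + 7(1−q) = 10q + 4(1−q), giving q = 1/4.
The value is 1·(1/4) + (7)·(3/4) = 11/2.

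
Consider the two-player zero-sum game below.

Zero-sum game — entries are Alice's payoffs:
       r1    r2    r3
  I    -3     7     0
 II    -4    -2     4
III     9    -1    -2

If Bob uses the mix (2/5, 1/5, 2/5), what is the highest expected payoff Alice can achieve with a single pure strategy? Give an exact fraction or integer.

13/5

I: (-3)·(2/5) + (7)·(1/5) + (0)·(2/5) = 1/5.
II: (-4)·(2/5) + (-2)·(1/5) + (4)·(2/5) = -2/5.
III: (9)·(2/5) + (-1)·(1/5) + (-2)·(2/5) = 13/5.
The best pure response is III with expected payoff 13/5.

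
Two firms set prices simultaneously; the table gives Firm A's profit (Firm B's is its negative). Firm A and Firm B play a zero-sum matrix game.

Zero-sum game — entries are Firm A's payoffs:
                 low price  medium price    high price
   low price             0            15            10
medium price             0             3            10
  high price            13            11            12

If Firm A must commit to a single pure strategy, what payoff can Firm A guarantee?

11

The worst-case payoff for each row is low price: 0, medium price: 0, high price: 11.
The best of these is 11.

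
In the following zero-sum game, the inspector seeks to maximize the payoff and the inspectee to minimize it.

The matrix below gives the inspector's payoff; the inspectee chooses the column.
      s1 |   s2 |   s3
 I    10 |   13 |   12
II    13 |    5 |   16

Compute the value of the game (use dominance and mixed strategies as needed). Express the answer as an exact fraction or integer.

119/11

Column s3 is strictly dominated by s1 for the inspectee (it gives the inspector more in every row).
The remaining 2×2 game on (I, II) × (s1, s2) has no saddle point. Let the inspector play I with probability p; indifference gives 10p + 13(1−p) = 13p + 5(1−p), so p = 8/11.
Similarly the inspectee's optimal q on s1 is 8/11, and the value is 10·(8/11) + (13)·(3/11) = 119/11.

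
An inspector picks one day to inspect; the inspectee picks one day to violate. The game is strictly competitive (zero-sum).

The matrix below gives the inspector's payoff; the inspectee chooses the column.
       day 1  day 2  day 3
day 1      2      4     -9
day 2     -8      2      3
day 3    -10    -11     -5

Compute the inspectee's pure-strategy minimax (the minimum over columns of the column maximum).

The worst case (largest entry) in each column is day 1: 2, day 2: 4, day 3: 3.
The best (smallest) of these is 2.

2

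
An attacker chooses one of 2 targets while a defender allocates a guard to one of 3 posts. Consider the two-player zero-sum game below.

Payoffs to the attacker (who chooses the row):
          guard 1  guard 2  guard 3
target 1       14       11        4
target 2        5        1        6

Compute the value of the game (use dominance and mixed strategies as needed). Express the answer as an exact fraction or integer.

Column guard 1 is strictly dominated by guard 2 for the defender (it gives the attacker more in every row).
The remaining 2×2 game on (target 1, target 2) × (guard 2, guard 3) has no saddle point. Let the attacker play target 1 with probability p; indifference gives 11p + (1−p) = 4p + 6(1−p), so p = 5/12.
Similarly the defender's optimal q on guard 2 is 1/6, and the value is 11·(1/6) + (4)·(5/6) = 31/6.

31/6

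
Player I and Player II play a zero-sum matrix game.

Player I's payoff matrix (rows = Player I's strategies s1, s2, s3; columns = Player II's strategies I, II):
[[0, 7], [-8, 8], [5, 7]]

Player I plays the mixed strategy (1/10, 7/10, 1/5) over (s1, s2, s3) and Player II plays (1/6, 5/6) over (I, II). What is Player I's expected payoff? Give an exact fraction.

113/20

Against (1/6, 5/6), each row's expected payoff is s1: 35/6; s2: 16/3; s3: 20/3.
Taking the (1/10, 7/10, 1/5)-weighted average: (1/10)·(35/6) + (7/10)·(16/3) + (1/5)·(20/3) = 113/20.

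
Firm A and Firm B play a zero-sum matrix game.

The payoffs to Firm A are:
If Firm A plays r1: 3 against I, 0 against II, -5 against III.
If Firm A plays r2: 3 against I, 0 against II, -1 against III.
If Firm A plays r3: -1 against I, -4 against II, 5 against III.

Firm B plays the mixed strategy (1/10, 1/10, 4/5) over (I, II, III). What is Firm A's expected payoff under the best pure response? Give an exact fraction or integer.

r1: (3)·(1/10) + (0)·(1/10) + (-5)·(4/5) = -37/10.
r2: (3)·(1/10) + (0)·(1/10) + (-1)·(4/5) = -1/2.
r3: (-1)·(1/10) + (-4)·(1/10) + (5)·(4/5) = 7/2.
The best pure response is r3 with expected payoff 7/2.

7/2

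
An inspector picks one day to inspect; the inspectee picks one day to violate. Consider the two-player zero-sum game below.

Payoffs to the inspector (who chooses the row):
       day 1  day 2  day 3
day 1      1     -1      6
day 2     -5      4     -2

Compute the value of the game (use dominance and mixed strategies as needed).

Column day 3 is strictly dominated by day 1 for the inspectee (it gives the inspector more in every row).
The remaining 2×2 game on (day 1, day 2) × (day 1, day 2) has no saddle point. Let the inspector play day 1 with probability p; indifference gives p − 5(1−p) = −p + 4(1−p), so p = 9/11.
Similarly the inspectee's optimal q on day 1 is 5/11, and the value is 1·(5/11) + (-1)·(6/11) = -1/11.

-1/11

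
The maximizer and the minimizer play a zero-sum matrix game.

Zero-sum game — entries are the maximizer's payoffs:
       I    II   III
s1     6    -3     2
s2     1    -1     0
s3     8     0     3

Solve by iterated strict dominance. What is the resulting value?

Column I is strictly dominated by II for the minimizer (-3<6, -1<1, 0<8); eliminate I.
Row s1 is strictly dominated by row s3 (0>-3, 3>2); eliminate s1.
Column III is strictly dominated by II for the minimizer (-1<0, 0<3); eliminate III.
Row s2 is strictly dominated by row s3 (0>-1); eliminate s2.
Only (s3, II) remains, with payoff 0.

0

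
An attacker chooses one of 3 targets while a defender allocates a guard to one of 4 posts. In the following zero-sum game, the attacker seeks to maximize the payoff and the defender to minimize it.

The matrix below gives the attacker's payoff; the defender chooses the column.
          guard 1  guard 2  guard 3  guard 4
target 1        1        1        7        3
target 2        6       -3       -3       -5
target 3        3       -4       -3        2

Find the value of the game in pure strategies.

Row minima: 1, -5, -4 → the attacker's maximin is 1.
Column maxima: 6, 1, 7, 3 → the defender's minimax is 1.
They coincide at (target 1, guard 2), so the value is 1.

1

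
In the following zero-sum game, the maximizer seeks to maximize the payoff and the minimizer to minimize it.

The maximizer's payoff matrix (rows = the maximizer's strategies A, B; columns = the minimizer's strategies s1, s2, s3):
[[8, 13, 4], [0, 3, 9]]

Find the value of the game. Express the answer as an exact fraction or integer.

72/13

Column s2 is strictly dominated by s1 for the minimizer (it gives the maximizer more in every row).
The remaining 2×2 game on (A, B) × (s1, s3) has no saddle point. Let the maximizer play A with probability p; indifference gives 8p = 4p + 9(1−p), so p = 9/13.
Similarly the minimizer's optimal q on s1 is 5/13, and the value is 8·(5/13) + (4)·(8/13) = 72/13.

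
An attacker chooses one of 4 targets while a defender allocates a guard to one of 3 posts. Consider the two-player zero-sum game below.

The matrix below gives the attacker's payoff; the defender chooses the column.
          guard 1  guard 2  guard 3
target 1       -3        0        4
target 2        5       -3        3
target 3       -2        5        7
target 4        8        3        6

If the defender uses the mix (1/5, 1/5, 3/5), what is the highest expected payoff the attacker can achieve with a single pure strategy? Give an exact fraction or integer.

29/5

target 1: (-3)·(1/5) + (0)·(1/5) + (4)·(3/5) = 9/5.
target 2: (5)·(1/5) + (-3)·(1/5) + (3)·(3/5) = 11/5.
target 3: (-2)·(1/5) + (5)·(1/5) + (7)·(3/5) = 24/5.
target 4: (8)·(1/5) + (3)·(1/5) + (6)·(3/5) = 29/5.
The best pure response is target 4 with expected payoff 29/5.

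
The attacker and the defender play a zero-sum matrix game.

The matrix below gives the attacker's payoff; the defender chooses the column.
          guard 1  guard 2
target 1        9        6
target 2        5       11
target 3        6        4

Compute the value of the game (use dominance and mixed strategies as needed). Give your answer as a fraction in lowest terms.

Row target 3 is strictly dominated by row target 1, so the attacker never plays it.
The remaining 2×2 game on (target 1, target 2) × (guard 1, guard 2) has no saddle point. Let the attacker play target 1 with probability p; indifference gives 9p + 5(1−p) = 6p + 11(1−p), so p = 2/3.
Similarly the defender's optimal q on guard 1 is 5/9, and the value is 9·(5/9) + (6)·(4/9) = 23/3.

23/3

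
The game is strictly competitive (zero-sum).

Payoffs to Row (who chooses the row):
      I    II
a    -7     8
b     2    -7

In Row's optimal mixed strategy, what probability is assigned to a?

Row minima are -7 and -7, so Row's maximin is -7; column maxima are 2 and 8, so Column's minimax is 2. These differ, so the equilibrium is in mixed strategies.
Let Row play a with probability p. Column is indifferent when −7p + 2(1−p) = 8p − 7(1−p), giving p = 3/8.

3/8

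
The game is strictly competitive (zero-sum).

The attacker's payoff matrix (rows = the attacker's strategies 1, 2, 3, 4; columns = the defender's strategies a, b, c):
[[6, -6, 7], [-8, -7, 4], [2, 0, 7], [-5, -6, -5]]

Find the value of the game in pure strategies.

Row minima: -6, -8, 0, -6 → the attacker's maximin is 0.
Column maxima: 6, 0, 7 → the defender's minimax is 0.
They coincide at (3, b), so the value is 0.

0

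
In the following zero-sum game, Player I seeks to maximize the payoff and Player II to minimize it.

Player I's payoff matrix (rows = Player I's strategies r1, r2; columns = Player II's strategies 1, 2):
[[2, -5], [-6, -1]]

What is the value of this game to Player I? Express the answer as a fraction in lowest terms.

-8/3

Row minima are -5 and -6, so Player I's maximin is -5; column maxima are 2 and -1, so Player II's minimax is -1. These differ, so the equilibrium is in mixed strategies.
Let Player I play r1 with probability p. Player II is indifferent when 2p − 6(1−p) = −5p − (1−p), giving p = 5/12.
Let Player II play 1 with probability q. Player I is indifferent when 2q − 5(1−q) = −6q − (1−q), giving q = 1/3.
The value is 2·(1/3) + (-5)·(2/3) = -8/3.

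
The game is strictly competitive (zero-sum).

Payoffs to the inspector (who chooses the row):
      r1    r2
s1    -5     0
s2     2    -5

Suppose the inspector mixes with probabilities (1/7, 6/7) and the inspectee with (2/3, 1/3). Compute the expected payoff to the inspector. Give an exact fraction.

Against (2/3, 1/3), each row's expected payoff is s1: -10/3; s2: -1/3.
Taking the (1/7, 6/7)-weighted average: (1/7)·(-10/3) + (6/7)·(-1/3) = -16/21.

-16/21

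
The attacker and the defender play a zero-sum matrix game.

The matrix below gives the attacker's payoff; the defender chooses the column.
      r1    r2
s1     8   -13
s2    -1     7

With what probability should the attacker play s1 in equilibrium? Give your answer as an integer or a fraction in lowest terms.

Row minima are -13 and -1, so the attacker's maximin is -1; column maxima are 8 and 7, so the defender's minimax is 7. These differ, so the equilibrium is in mixed strategies.
Let the attacker play s1 with probability p. The defender is indifferent when 8p − (1−p) = −13p + 7(1−p), giving p = 8/29.

8/29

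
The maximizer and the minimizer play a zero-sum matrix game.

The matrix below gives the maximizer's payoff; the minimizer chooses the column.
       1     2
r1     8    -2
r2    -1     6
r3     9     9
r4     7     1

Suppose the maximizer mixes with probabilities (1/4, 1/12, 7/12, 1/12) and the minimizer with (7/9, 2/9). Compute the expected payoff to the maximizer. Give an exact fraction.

Against (7/9, 2/9), each row's expected payoff is r1: 52/9; r2: 5/9; r3: 9; r4: 17/3.
Taking the (1/4, 1/12, 7/12, 1/12)-weighted average: (1/4)·(52/9) + (1/12)·(5/9) + (7/12)·(9) + (1/12)·(17/3) = 779/108.

779/108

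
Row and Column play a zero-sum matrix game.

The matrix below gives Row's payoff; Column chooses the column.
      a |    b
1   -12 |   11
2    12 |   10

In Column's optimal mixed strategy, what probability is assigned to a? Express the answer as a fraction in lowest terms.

1/25

Row minima are -12 and 10, so Row's maximin is 10; column maxima are 12 and 11, so Column's minimax is 11. These differ, so the equilibrium is in mixed strategies.
Let Column play a with probability q. Row is indifferent when −12q + 11(1−q) = 12q + 10(1−q), giving q = 1/25.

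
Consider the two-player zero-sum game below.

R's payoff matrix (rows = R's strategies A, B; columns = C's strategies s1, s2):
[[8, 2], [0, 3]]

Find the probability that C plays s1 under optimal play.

1/9

Row minima are 2 and 0, so R's maximin is 2; column maxima are 8 and 3, so C's minimax is 3. These differ, so the equilibrium is in mixed strategies.
Let C play s1 with probability q. R is indifferent when 8q + 2(1−q) = 3(1−q), giving q = 1/9.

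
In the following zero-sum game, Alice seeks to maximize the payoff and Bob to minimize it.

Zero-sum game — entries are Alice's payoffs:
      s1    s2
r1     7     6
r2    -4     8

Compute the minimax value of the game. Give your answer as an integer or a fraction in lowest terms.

80/13

Row minima are 6 and -4, so Alice's maximin is 6; column maxima are 7 and 8, so Bob's minimax is 7. These differ, so the equilibrium is in mixed strategies.
Let Alice play r1 with probability p. Bob is indifferent when 7p − 4(1−p) = 6p + 8(1−p), giving p = 12/13.
Let Bob play s1 with probability q. Alice is indifferent when 7q + 6(1−q) = −4q + 8(1−q), giving q = 2/13.
The value is 7·(2/13) + (6)·(11/13) = 80/13.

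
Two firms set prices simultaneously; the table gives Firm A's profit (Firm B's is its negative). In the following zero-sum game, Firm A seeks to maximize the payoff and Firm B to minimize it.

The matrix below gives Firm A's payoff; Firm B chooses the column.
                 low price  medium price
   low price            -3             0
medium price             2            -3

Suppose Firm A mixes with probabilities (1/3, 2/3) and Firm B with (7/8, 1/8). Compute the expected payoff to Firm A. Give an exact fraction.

Against (7/8, 1/8), each row's expected payoff is low price: -21/8; medium price: 11/8.
Taking the (1/3, 2/3)-weighted average: (1/3)·(-21/8) + (2/3)·(11/8) = 1/24.

1/24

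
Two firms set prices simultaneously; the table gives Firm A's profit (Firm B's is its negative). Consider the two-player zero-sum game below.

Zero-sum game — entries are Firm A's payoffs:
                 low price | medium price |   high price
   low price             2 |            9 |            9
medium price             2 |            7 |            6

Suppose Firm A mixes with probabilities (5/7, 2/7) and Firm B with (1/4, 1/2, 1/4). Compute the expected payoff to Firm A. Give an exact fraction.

Against (1/4, 1/2, 1/4), each row's expected payoff is low price: 29/4; medium price: 11/2.
Taking the (5/7, 2/7)-weighted average: (5/7)·(29/4) + (2/7)·(11/2) = 27/4.

27/4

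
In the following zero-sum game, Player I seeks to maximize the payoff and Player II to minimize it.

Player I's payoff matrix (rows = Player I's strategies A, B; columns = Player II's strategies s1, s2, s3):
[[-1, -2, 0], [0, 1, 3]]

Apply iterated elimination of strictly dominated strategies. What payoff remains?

0

Column s3 is strictly dominated by s1 for Player II (-1<0, 0<3); eliminate s3.
Row A is strictly dominated by row B (0>-1, 1>-2); eliminate A.
Column s2 is strictly dominated by s1 for Player II (0<1); eliminate s2.
Only (B, s1) remains, with payoff 0.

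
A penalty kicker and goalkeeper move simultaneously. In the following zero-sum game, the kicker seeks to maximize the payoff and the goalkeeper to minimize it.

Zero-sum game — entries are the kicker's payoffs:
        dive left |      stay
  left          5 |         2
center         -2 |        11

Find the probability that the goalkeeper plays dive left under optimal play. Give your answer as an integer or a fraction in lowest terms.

Row minima are 2 and -2, so the kicker's maximin is 2; column maxima are 5 and 11, so the goalkeeper's minimax is 5. These differ, so the equilibrium is in mixed strategies.
Let the goalkeeper play dive left with probability q. The kicker is indifferent when 5q + 2(1−q) = −2q + 11(1−q), giving q = 9/16.

9/16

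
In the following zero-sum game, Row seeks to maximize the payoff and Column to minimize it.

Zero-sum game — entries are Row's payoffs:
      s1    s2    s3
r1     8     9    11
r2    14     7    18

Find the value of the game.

Column s3 is strictly dominated by s1 for Column (it gives Row more in every row).
The remaining 2×2 game on (r1, r2) × (s1, s2) has no saddle point. Let Row play r1 with probability p; indifference gives 8p + 14(1−p) = 9p + 7(1−p), so p = 7/8.
Similarly Column's optimal q on s1 is 1/4, and the value is 8·(1/4) + (9)·(3/4) = 35/4.

35/4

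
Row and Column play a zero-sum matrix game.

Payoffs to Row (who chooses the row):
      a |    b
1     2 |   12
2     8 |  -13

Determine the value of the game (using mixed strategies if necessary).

122/31

Row minima are 2 and -13, so Row's maximin is 2; column maxima are 8 and 12, so Column's minimax is 8. These differ, so the equilibrium is in mixed strategies.
Let Row play 1 with probability p. Column is indifferent when 2p + 8(1−p) = 12p − 13(1−p), giving p = 21/31.
Let Column play a with probability q. Row is indifferent when 2q + 12(1−q) = 8q − 13(1−q), giving q = 25/31.
The value is 2·(25/31) + (12)·(6/31) = 122/31.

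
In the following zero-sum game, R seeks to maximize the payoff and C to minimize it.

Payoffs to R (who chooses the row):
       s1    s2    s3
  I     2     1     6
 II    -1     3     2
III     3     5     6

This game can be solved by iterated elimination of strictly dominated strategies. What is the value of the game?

3

Column s3 is strictly dominated by s1 for C (2<6, -1<2, 3<6); eliminate s3.
Row II is strictly dominated by row III (3>-1, 5>3); eliminate II.
Row I is strictly dominated by row III (3>2, 5>1); eliminate I.
Column s2 is strictly dominated by s1 for C (3<5); eliminate s2.
Only (III, s1) remains, with payoff 3.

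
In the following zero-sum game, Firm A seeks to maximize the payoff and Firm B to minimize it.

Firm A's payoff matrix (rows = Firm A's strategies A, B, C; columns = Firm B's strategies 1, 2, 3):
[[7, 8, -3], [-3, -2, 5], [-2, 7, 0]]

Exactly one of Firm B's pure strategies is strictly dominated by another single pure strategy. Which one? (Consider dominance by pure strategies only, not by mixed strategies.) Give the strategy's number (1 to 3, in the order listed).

2

Firm B prefers columns that give Firm A less. Compare 2 with 1: 7 < 8, -3 < -2, -2 < 7.
So 1 strictly dominates 2 for Firm B; 2 is strictly dominated.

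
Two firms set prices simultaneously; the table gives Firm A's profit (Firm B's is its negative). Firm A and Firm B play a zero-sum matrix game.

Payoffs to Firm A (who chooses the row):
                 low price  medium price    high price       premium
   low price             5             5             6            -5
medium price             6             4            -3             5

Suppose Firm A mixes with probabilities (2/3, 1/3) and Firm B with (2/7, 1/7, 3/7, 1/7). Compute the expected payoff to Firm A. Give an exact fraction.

68/21

Against (2/7, 1/7, 3/7, 1/7), each row's expected payoff is low price: 4; medium price: 12/7.
Taking the (2/3, 1/3)-weighted average: (2/3)·(4) + (1/3)·(12/7) = 68/21.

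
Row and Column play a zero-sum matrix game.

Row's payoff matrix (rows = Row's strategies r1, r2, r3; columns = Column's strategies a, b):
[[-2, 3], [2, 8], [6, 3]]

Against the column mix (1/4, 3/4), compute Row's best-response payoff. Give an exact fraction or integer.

r1: (-2)·(1/4) + (3)·(3/4) = 7/4.
r2: (2)·(1/4) + (8)·(3/4) = 13/2.
r3: (6)·(1/4) + (3)·(3/4) = 15/4.
The best pure response is r2 with expected payoff 13/2.

13/2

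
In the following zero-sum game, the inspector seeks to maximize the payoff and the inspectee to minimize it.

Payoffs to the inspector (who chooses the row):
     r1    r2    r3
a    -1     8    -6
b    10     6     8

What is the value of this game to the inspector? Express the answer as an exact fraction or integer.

Column r1 is strictly dominated by r3 for the inspectee (it gives the inspector more in every row).
The remaining 2×2 game on (a, b) × (r2, r3) has no saddle point. Let the inspector play a with probability p; indifference gives 8p + 6(1−p) = −6p + 8(1−p), so p = 1/8.
Similarly the inspectee's optimal q on r2 is 7/8, and the value is 8·(7/8) + (-6)·(1/8) = 25/4.

25/4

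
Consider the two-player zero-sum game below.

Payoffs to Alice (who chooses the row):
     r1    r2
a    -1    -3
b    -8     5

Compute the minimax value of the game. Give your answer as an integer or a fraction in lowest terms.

Row minima are -3 and -8, so Alice's maximin is -3; column maxima are -1 and 5, so Bob's minimax is -1. These differ, so the equilibrium is in mixed strategies.
Let Alice play a with probability p. Bob is indifferent when −p − 8(1−p) = −3p + 5(1−p), giving p = 13/15.
Let Bob play r1 with probability q. Alice is indifferent when −q − 3(1−q) = −8q + 5(1−q), giving q = 8/15.
The value is -1·(8/15) + (-3)·(7/15) = -29/15.

-29/15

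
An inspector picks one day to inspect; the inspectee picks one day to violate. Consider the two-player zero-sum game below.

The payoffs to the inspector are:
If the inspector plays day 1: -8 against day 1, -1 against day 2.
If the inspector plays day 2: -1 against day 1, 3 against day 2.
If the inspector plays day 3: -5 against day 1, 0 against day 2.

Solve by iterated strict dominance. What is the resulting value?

Column day 2 is strictly dominated by day 1 for the inspectee (-8<-1, -1<3, -5<0); eliminate day 2.
Row day 3 is strictly dominated by row day 2 (-1>-5); eliminate day 3.
Row day 1 is strictly dominated by row day 2 (-1>-8); eliminate day 1.
Only (day 2, day 1) remains, with payoff -1.

-1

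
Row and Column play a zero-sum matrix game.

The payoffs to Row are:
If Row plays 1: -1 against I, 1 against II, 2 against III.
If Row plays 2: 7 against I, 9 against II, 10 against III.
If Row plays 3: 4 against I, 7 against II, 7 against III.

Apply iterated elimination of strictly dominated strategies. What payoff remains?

Row 1 is strictly dominated by row 2 (7>-1, 9>1, 10>2); eliminate 1.
Column III is strictly dominated by I for Column (7<10, 4<7); eliminate III.
Row 3 is strictly dominated by row 2 (7>4, 9>7); eliminate 3.
Column II is strictly dominated by I for Column (7<9); eliminate II.
Only (2, I) remains, with payoff 7.

7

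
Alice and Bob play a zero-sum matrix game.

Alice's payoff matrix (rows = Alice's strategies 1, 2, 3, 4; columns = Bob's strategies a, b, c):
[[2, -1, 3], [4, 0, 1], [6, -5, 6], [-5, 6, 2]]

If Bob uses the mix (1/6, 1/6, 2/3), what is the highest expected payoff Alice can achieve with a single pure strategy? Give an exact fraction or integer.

1: (2)·(1/6) + (-1)·(1/6) + (3)·(2/3) = 13/6.
2: (4)·(1/6) + (0)·(1/6) + (1)·(2/3) = 4/3.
3: (6)·(1/6) + (-5)·(1/6) + (6)·(2/3) = 25/6.
4: (-5)·(1/6) + (6)·(1/6) + (2)·(2/3) = 3/2.
The best pure response is 3 with expected payoff 25/6.

25/6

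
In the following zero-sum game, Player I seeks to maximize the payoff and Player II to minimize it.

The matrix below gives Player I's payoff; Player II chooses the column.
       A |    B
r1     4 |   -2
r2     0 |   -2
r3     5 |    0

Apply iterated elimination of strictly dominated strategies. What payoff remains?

Row r1 is strictly dominated by row r3 (5>4, 0>-2); eliminate r1.
Row r2 is strictly dominated by row r3 (5>0, 0>-2); eliminate r2.
Column A is strictly dominated by B for Player II (0<5); eliminate A.
Only (r3, B) remains, with payoff 0.

0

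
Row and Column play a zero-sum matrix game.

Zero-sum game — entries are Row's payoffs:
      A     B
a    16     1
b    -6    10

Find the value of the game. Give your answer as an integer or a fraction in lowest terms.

166/31

Row minima are 1 and -6, so Row's maximin is 1; column maxima are 16 and 10, so Column's minimax is 10. These differ, so the equilibrium is in mixed strategies.
Let Row play a with probability p. Column is indifferent when 16p − 6(1−p) = p + 10(1−p), giving p = 16/31.
Let Column play A with probability q. Row is indifferent when 16q + (1−q) = −6q + 10(1−q), giving q = 9/31.
The value is 16·(9/31) + (1)·(22/31) = 166/31.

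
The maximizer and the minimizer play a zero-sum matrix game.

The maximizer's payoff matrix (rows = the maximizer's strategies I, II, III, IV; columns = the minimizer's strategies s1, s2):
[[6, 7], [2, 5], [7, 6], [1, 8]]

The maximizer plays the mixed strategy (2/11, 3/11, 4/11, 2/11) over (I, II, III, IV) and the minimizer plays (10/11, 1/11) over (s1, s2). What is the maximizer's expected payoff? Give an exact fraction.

Against (10/11, 1/11), each row's expected payoff is I: 67/11; II: 25/11; III: 76/11; IV: 18/11.
Taking the (2/11, 3/11, 4/11, 2/11)-weighted average: (2/11)·(67/11) + (3/11)·(25/11) + (4/11)·(76/11) + (2/11)·(18/11) = 549/121.

549/121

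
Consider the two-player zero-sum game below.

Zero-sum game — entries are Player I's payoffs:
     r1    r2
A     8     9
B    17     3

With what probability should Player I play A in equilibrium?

14/15

Row minima are 8 and 3, so Player I's maximin is 8; column maxima are 17 and 9, so Player II's minimax is 9. These differ, so the equilibrium is in mixed strategies.
Let Player I play A with probability p. Player II is indifferent when 8p + 17(1−p) = 9p + 3(1−p), giving p = 14/15.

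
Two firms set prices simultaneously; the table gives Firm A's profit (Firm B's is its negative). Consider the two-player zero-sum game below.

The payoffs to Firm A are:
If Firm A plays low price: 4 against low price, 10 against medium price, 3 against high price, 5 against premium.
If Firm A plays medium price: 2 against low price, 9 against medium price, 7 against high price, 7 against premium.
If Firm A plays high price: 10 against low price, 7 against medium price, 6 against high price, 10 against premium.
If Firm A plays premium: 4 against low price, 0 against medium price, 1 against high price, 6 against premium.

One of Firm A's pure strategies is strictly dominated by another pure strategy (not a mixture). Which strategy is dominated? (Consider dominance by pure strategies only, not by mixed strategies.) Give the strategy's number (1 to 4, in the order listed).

4

Compare premium with high price: 10 > 4, 7 > 0, 6 > 1, 10 > 6.
So high price strictly dominates premium for Firm A; premium is strictly dominated.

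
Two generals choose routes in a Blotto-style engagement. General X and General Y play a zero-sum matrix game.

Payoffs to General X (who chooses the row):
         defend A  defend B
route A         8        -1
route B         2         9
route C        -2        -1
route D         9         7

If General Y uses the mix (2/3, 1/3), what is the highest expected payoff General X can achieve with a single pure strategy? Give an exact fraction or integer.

25/3

route A: (8)·(2/3) + (-1)·(1/3) = 5.
route B: (2)·(2/3) + (9)·(1/3) = 13/3.
route C: (-2)·(2/3) + (-1)·(1/3) = -5/3.
route D: (9)·(2/3) + (7)·(1/3) = 25/3.
The best pure response is route D with expected payoff 25/3.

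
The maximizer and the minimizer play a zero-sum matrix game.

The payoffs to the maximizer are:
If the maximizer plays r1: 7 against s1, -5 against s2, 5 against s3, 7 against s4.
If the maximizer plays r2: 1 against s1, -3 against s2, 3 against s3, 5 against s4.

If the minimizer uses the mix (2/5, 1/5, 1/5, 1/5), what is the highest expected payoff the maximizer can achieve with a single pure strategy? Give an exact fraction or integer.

r1: (7)·(2/5) + (-5)·(1/5) + (5)·(1/5) + (7)·(1/5) = 21/5.
r2: (1)·(2/5) + (-3)·(1/5) + (3)·(1/5) + (5)·(1/5) = 7/5.
The best pure response is r1 with expected payoff 21/5.

21/5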